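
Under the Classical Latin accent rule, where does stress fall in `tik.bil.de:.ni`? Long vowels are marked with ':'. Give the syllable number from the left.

3

Classical Latin: stress the penult if heavy (long vowel or closed), else the antepenult.
Weights: 2 bil H, 3 de: H, 4 ni L.
The penult (syllable 3, de:) is heavy, so it takes stress.
Stress on syllable 3: tik.bil.ˈde:.ni.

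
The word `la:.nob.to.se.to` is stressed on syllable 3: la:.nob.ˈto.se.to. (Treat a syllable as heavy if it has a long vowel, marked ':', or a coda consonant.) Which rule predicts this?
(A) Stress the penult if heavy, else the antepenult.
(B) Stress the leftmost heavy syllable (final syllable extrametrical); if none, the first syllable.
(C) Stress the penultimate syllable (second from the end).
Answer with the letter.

Rule A → syllable 3 ✓.
Rule B → syllable 1 (observed: 3).
Rule C → syllable 4 (observed: 3).

A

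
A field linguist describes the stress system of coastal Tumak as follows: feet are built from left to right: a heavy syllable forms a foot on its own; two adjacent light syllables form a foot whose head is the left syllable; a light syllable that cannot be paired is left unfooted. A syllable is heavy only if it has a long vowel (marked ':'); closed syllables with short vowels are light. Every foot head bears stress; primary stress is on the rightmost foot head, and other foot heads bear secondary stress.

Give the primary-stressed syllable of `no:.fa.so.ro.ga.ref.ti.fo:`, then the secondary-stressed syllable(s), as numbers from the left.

Weights: 1 no: H, 2 fa L, 3 so L, 4 ro L, 5 ga L, 6 ref L, 7 ti L, 8 fo: H.
Parse left to right (heavy = foot alone; LL = one foot; stranded L unfooted): (ˈno:) (ˈfa.so) (ˈro.ga) (ˈref.ti) (ˈfo:).
Foot heads: 1, 2, 4, 6, 8.
Primary stress on the rightmost head = syllable 8.
Secondary stress on 1, 2, 4, 6: ˌno:.ˌfa.so.ˌro.ga.ˌref.ti.ˈfo:.

primary 8, secondary 1, 2, 4, 6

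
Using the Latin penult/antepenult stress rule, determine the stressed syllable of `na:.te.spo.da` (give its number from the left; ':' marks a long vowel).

Classical Latin: stress the penult if heavy (long vowel or closed), else the antepenult.
Weights: 2 te L, 3 spo L, 4 da L.
The penult (syllable 3, spo) is light, so stress falls on the antepenult (syllable 2, te).
Stress on syllable 2: na:.ˈte.spo.da.

2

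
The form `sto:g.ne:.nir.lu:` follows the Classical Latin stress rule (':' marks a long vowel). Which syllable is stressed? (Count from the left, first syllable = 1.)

Classical Latin: stress the penult if heavy (long vowel or closed), else the antepenult.
Weights: 2 ne: H, 3 nir H, 4 lu: H.
The penult (syllable 3, nir) is heavy, so it takes stress.
Stress on syllable 3: sto:g.ne:.ˈnir.lu:.

3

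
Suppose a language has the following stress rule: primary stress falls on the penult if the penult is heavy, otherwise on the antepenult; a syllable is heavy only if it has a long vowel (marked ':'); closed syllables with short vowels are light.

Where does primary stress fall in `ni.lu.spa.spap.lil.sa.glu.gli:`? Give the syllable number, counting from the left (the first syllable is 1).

6

Weights: 6 sa L, 7 glu L, 8 gli: H.
The penult (syllable 7, glu) is light, so stress falls on the antepenult (syllable 6, sa).
Primary stress: syllable 6 → ni.lu.spa.spap.lil.ˈsa.glu.gli:.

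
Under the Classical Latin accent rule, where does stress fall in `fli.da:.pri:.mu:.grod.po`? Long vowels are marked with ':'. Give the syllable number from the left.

Classical Latin: stress the penult if heavy (long vowel or closed), else the antepenult.
Weights: 4 mu: H, 5 grod H, 6 po L.
The penult (syllable 5, grod) is heavy, so it takes stress.
Stress on syllable 5: fli.da:.pri:.mu:.ˈgrod.po.

5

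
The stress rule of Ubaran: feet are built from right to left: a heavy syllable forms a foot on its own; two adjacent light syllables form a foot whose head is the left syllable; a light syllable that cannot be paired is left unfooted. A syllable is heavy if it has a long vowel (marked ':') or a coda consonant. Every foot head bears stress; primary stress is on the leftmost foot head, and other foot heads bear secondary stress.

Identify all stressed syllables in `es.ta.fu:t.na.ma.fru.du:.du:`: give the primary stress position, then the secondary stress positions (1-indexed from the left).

Weights: 1 es H, 2 ta L, 3 fu:t H, 4 na L, 5 ma L, 6 fru L, 7 du: H, 8 du: H.
Parse right to left (heavy = foot alone; LL = one foot; stranded L unfooted): (ˈes) ta (ˈfu:t) na (ˈma.fru) (ˈdu:) (ˈdu:).
Foot heads: 1, 3, 5, 7, 8.
Primary stress on the leftmost head = syllable 1.
Secondary stress on 3, 5, 7, 8: ˈes.ta.ˌfu:t.na.ˌma.fru.ˌdu:.ˌdu:.

primary 1, secondary 3, 5, 7, 8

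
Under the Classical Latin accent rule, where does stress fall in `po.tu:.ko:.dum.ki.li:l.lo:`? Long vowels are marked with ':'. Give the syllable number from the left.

Classical Latin: stress the penult if heavy (long vowel or closed), else the antepenult.
Weights: 5 ki L, 6 li:l H, 7 lo: H.
The penult (syllable 6, li:l) is heavy, so it takes stress.
Stress on syllable 6: po.tu:.ko:.dum.ki.ˈli:l.lo:.

6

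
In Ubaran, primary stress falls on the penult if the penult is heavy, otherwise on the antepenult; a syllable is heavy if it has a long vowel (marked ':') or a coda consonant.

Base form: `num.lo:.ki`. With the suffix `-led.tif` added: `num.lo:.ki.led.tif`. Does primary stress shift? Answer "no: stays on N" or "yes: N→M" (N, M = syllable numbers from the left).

Base `num.lo:.ki` (3 syllables):
  Weights: 1 num H, 2 lo: H, 3 ki L.
  The penult (syllable 2, lo:) is heavy, so it takes stress.
  → primary stress on syllable 2.
Suffixed `num.lo:.ki.led.tif` (5 syllables):
  Weights: 3 ki L, 4 led H, 5 tif H.
  The penult (syllable 4, led) is heavy, so it takes stress.
  → primary stress on syllable 4.

yes: 2→4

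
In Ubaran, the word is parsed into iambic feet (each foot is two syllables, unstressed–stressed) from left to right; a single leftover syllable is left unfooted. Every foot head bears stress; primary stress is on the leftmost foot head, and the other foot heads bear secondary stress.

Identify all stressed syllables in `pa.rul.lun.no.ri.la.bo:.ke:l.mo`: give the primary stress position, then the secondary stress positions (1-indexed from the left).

primary 2, secondary 4, 6, 8

Parse left to right into iambic (σˈσ) feet: (pa.ˈrul) (lun.ˈno) (ri.ˈla) (bo:.ˈke:l) mo. Syllable 9 is left unfooted.
Foot heads (stressed positions): 2, 4, 6, 8.
End Rule Leftmost: primary stress on the leftmost head = syllable 2.
Secondary stress on 4, 6, 8: pa.ˈrul.lun.ˌno.ri.ˌla.bo:.ˌke:l.mo.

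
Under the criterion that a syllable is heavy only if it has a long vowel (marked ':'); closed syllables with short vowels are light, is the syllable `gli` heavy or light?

`gli`: short vowel, open (no coda). Short vowel → light.

light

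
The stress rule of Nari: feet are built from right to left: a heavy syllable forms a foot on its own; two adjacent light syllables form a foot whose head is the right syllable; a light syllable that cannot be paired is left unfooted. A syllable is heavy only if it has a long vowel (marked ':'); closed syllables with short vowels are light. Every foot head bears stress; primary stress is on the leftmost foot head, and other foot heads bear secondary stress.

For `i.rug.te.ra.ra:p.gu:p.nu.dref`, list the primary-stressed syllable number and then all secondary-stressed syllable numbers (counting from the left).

primary 2, secondary 4, 5, 6, 8

Weights: 1 i L, 2 rug L, 3 te L, 4 ra L, 5 ra:p H, 6 gu:p H, 7 nu L, 8 dref L.
Parse right to left (heavy = foot alone; LL = one foot; stranded L unfooted): (i.ˈrug) (te.ˈra) (ˈra:p) (ˈgu:p) (nu.ˈdref).
Foot heads: 2, 4, 5, 6, 8.
Primary stress on the leftmost head = syllable 2.
Secondary stress on 4, 5, 6, 8: i.ˈrug.te.ˌra.ˌra:p.ˌgu:p.nu.ˌdref.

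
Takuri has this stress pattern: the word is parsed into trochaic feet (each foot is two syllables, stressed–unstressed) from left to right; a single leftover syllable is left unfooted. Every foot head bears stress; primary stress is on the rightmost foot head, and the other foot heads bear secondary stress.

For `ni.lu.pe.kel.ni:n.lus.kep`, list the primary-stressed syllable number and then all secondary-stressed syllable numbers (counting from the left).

primary 5, secondary 1, 3

Parse left to right into trochaic (ˈσσ) feet: (ˈni.lu) (ˈpe.kel) (ˈni:n.lus) kep. Syllable 7 is left unfooted.
Foot heads (stressed positions): 1, 3, 5.
End Rule Rightmost: primary stress on the rightmost head = syllable 5.
Secondary stress on 1, 3: ˌni.lu.ˌpe.kel.ˈni:n.lus.kep.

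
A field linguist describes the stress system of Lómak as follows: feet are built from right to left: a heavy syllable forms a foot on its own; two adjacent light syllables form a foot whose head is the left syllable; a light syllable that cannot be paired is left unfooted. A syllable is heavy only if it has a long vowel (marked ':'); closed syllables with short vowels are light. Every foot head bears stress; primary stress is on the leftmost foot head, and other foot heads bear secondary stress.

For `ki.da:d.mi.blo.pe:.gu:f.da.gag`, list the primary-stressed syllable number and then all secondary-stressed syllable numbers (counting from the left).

primary 2, secondary 3, 5, 6, 7

Weights: 1 ki L, 2 da:d H, 3 mi L, 4 blo L, 5 pe: H, 6 gu:f H, 7 da L, 8 gag L.
Parse right to left (heavy = foot alone; LL = one foot; stranded L unfooted): ki (ˈda:d) (ˈmi.blo) (ˈpe:) (ˈgu:f) (ˈda.gag).
Foot heads: 2, 3, 5, 6, 7.
Primary stress on the leftmost head = syllable 2.
Secondary stress on 3, 5, 6, 7: ki.ˈda:d.ˌmi.blo.ˌpe:.ˌgu:f.ˌda.gag.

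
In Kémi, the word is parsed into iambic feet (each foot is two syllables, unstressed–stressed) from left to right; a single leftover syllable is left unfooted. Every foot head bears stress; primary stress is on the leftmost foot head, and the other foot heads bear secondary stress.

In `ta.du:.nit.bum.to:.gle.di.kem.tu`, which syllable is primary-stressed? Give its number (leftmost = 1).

2

Parse left to right into iambic (σˈσ) feet: (ta.ˈdu:) (nit.ˈbum) (to:.ˈgle) (di.ˈkem) tu. Syllable 9 is left unfooted.
Foot heads (stressed positions): 2, 4, 6, 8.
End Rule Leftmost: primary stress on the leftmost head = syllable 2.
Primary stress: syllable 2 → ta.ˈdu:.nit.bum.to:.gle.di.kem.tu.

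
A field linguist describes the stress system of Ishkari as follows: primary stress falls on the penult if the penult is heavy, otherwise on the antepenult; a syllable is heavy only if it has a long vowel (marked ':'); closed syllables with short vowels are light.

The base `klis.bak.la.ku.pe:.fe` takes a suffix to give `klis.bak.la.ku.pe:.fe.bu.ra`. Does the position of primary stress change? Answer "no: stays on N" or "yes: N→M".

Base `klis.bak.la.ku.pe:.fe` (6 syllables):
  Weights: 4 ku L, 5 pe: H, 6 fe L.
  The penult (syllable 5, pe:) is heavy, so it takes stress.
  → primary stress on syllable 5.
Suffixed `klis.bak.la.ku.pe:.fe.bu.ra` (8 syllables):
  Weights: 6 fe L, 7 bu L, 8 ra L.
  The penult (syllable 7, bu) is light, so stress falls on the antepenult (syllable 6, fe).
  → primary stress on syllable 6.

yes: 5→6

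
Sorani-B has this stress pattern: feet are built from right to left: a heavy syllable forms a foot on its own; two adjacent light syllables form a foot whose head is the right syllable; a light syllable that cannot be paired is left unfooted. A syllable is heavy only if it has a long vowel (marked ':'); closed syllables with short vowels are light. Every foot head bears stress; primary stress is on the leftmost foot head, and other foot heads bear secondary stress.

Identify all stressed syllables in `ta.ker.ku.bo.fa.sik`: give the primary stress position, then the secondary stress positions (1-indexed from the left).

primary 2, secondary 4, 6

Weights: 1 ta L, 2 ker L, 3 ku L, 4 bo L, 5 fa L, 6 sik L.
Parse right to left (heavy = foot alone; LL = one foot; stranded L unfooted): (ta.ˈker) (ku.ˈbo) (fa.ˈsik).
Foot heads: 2, 4, 6.
Primary stress on the leftmost head = syllable 2.
Secondary stress on 4, 6: ta.ˈker.ku.ˌbo.fa.ˌsik.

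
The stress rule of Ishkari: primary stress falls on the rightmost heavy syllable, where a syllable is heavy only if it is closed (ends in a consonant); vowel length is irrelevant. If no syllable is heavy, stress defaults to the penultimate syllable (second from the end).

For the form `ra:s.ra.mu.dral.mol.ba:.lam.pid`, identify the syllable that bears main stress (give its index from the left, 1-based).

8

Weights: 1 ra:s H, 2 ra L, 3 mu L, 4 dral H, 5 mol H, 6 ba: L, 7 lam H, 8 pid H.
Heavy syllables in the domain: 1, 4, 5, 7, 8. The rightmost is syllable 8 (pid).
Primary stress: syllable 8 → ra:s.ra.mu.dral.mol.ba:.lam.ˈpid.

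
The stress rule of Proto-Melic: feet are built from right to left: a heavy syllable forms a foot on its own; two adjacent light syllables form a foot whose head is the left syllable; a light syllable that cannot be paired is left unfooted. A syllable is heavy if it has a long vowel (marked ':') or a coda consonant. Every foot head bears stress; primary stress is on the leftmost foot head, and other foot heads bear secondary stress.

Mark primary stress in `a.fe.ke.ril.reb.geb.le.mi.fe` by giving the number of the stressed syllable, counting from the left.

Weights: 1 a L, 2 fe L, 3 ke L, 4 ril H, 5 reb H, 6 geb H, 7 le L, 8 mi L, 9 fe L.
Parse right to left (heavy = foot alone; LL = one foot; stranded L unfooted): a (ˈfe.ke) (ˈril) (ˈreb) (ˈgeb) le (ˈmi.fe).
Foot heads: 2, 4, 5, 6, 8.
Primary stress on the leftmost head = syllable 2.
Primary stress: syllable 2 → a.ˈfe.ke.ril.reb.geb.le.mi.fe.

2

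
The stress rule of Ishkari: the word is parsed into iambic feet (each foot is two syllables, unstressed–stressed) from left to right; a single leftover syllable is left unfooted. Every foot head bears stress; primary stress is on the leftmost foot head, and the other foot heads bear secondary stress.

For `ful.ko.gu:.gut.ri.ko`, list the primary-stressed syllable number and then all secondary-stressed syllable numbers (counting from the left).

primary 2, secondary 4, 6

Parse left to right into iambic (σˈσ) feet: (ful.ˈko) (gu:.ˈgut) (ri.ˈko).
Foot heads (stressed positions): 2, 4, 6.
End Rule Leftmost: primary stress on the leftmost head = syllable 2.
Secondary stress on 4, 6: ful.ˈko.gu:.ˌgut.ri.ˌko.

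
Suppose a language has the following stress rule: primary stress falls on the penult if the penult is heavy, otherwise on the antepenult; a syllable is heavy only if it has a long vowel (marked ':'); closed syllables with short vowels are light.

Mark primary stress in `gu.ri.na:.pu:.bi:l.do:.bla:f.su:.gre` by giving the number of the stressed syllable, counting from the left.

8

Weights: 7 bla:f H, 8 su: H, 9 gre L.
The penult (syllable 8, su:) is heavy, so it takes stress.
Primary stress: syllable 8 → gu.ri.na:.pu:.bi:l.do:.bla:f.ˈsu:.gre.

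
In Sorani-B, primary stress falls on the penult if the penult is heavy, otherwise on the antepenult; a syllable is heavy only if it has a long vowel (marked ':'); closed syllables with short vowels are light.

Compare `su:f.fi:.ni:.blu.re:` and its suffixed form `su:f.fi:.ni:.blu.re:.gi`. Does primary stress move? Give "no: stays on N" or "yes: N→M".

yes: 3→5

Base `su:f.fi:.ni:.blu.re:` (5 syllables):
  Weights: 3 ni: H, 4 blu L, 5 re: H.
  The penult (syllable 4, blu) is light, so stress falls on the antepenult (syllable 3, ni:).
  → primary stress on syllable 3.
Suffixed `su:f.fi:.ni:.blu.re:.gi` (6 syllables):
  Weights: 4 blu L, 5 re: H, 6 gi L.
  The penult (syllable 5, re:) is heavy, so it takes stress.
  → primary stress on syllable 5.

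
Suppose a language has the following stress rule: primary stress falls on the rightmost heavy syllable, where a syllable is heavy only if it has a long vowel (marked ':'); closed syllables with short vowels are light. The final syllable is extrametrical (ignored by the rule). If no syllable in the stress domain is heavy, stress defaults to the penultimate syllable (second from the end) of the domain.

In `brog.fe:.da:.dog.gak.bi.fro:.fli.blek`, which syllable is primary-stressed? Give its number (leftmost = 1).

7

The final syllable (9, blek) is extrametrical; the stress domain is syllables 1–8.
Weights: 1 brog L, 2 fe: H, 3 da: H, 4 dog L, 5 gak L, 6 bi L, 7 fro: H, 8 fli L.
Heavy syllables in the domain: 2, 3, 7. The rightmost is syllable 7 (fro:).
Primary stress: syllable 7 → brog.fe:.da:.dog.gak.bi.ˈfro:.fli.blek.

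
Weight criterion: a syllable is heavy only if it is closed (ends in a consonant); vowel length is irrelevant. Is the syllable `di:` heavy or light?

`di:`: long vowel, open (no coda). Open (no coda) → light.

light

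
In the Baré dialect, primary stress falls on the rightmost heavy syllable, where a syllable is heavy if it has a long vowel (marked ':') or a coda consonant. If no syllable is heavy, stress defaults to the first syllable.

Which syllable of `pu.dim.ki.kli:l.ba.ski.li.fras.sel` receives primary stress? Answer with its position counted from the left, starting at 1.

9

Weights: 1 pu L, 2 dim H, 3 ki L, 4 kli:l H, 5 ba L, 6 ski L, 7 li L, 8 fras H, 9 sel H.
Heavy syllables in the domain: 2, 4, 8, 9. The rightmost is syllable 9 (sel).
Primary stress: syllable 9 → pu.dim.ki.kli:l.ba.ski.li.fras.ˈsel.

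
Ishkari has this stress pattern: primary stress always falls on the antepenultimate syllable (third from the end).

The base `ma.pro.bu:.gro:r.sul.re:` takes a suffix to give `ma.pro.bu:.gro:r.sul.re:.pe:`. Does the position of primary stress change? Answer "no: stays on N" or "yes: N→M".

yes: 4→5

Base `ma.pro.bu:.gro:r.sul.re:` (6 syllables):
  The word has 6 syllables; the antepenultimate syllable (third from the end) is syllable 4 (gro:r).
  → primary stress on syllable 4.
Suffixed `ma.pro.bu:.gro:r.sul.re:.pe:` (7 syllables):
  The word has 7 syllables; the antepenultimate syllable (third from the end) is syllable 5 (sul).
  → primary stress on syllable 5.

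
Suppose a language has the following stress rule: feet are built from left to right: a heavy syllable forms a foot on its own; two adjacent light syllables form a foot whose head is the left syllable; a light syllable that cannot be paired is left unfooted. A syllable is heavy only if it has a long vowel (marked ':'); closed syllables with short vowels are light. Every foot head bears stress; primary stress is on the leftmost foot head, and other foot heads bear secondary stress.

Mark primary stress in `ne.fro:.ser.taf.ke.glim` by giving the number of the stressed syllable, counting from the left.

2

Weights: 1 ne L, 2 fro: H, 3 ser L, 4 taf L, 5 ke L, 6 glim L.
Parse left to right (heavy = foot alone; LL = one foot; stranded L unfooted): ne (ˈfro:) (ˈser.taf) (ˈke.glim).
Foot heads: 2, 3, 5.
Primary stress on the leftmost head = syllable 2.
Primary stress: syllable 2 → ne.ˈfro:.ser.taf.ke.glim.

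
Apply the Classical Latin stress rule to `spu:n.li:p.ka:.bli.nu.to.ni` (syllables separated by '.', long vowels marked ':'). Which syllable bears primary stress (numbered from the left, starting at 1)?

5

Classical Latin: stress the penult if heavy (long vowel or closed), else the antepenult.
Weights: 5 nu L, 6 to L, 7 ni L.
The penult (syllable 6, to) is light, so stress falls on the antepenult (syllable 5, nu).
Stress on syllable 5: spu:n.li:p.ka:.bli.ˈnu.to.ni.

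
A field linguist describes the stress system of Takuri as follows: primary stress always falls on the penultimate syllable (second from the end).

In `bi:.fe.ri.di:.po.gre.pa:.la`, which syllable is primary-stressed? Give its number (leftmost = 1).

7

The word has 8 syllables; the penultimate syllable (second from the end) is syllable 7 (pa:).
Primary stress: syllable 7 → bi:.fe.ri.di:.po.gre.ˈpa:.la.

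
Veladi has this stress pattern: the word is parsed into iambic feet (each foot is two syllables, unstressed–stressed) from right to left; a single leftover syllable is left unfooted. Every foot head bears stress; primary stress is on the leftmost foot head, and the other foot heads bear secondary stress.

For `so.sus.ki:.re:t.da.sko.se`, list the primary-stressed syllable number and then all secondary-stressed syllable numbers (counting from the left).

Parse right to left into iambic (σˈσ) feet: so (sus.ˈki:) (re:t.ˈda) (sko.ˈse). Syllable 1 is left unfooted.
Foot heads (stressed positions): 3, 5, 7.
End Rule Leftmost: primary stress on the leftmost head = syllable 3.
Secondary stress on 5, 7: so.sus.ˈki:.re:t.ˌda.sko.ˌse.

primary 3, secondary 5, 7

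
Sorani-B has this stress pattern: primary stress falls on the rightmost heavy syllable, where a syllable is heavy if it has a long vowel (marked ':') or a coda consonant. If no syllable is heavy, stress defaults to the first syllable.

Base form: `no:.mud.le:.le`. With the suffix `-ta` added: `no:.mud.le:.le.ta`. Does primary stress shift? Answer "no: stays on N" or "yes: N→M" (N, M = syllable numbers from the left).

Base `no:.mud.le:.le` (4 syllables):
  Weights: 1 no: H, 2 mud H, 3 le: H, 4 le L.
  Heavy syllables in the domain: 1, 2, 3. The rightmost is syllable 3 (le:).
  → primary stress on syllable 3.
Suffixed `no:.mud.le:.le.ta` (5 syllables):
  Weights: 1 no: H, 2 mud H, 3 le: H, 4 le L, 5 ta L.
  Heavy syllables in the domain: 1, 2, 3. The rightmost is syllable 3 (le:).
  → primary stress on syllable 3.

no: stays on 3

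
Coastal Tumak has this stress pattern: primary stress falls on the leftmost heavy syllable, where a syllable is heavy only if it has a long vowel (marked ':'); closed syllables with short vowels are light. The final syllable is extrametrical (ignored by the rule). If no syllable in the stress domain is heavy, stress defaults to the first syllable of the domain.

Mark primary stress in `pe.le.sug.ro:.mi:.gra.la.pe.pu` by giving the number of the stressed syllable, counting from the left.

4

The final syllable (9, pu) is extrametrical; the stress domain is syllables 1–8.
Weights: 1 pe L, 2 le L, 3 sug L, 4 ro: H, 5 mi: H, 6 gra L, 7 la L, 8 pe L.
Heavy syllables in the domain: 4, 5. The leftmost is syllable 4 (ro:).
Primary stress: syllable 4 → pe.le.sug.ˈro:.mi:.gra.la.pe.pu.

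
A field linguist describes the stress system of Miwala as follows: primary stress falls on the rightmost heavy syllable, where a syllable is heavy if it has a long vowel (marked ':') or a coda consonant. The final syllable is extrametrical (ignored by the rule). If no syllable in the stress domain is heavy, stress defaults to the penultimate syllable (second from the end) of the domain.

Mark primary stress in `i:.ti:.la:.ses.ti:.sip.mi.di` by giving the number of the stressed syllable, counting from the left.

The final syllable (8, di) is extrametrical; the stress domain is syllables 1–7.
Weights: 1 i: H, 2 ti: H, 3 la: H, 4 ses H, 5 ti: H, 6 sip H, 7 mi L.
Heavy syllables in the domain: 1, 2, 3, 4, 5, 6. The rightmost is syllable 6 (sip).
Primary stress: syllable 6 → i:.ti:.la:.ses.ti:.ˈsip.mi.di.

6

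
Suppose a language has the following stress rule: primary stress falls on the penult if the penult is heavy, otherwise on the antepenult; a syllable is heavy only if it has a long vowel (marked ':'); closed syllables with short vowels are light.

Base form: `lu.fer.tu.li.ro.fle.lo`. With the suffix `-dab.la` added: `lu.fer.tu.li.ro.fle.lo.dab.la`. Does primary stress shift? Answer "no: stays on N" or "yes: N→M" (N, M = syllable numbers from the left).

Base `lu.fer.tu.li.ro.fle.lo` (7 syllables):
  Weights: 5 ro L, 6 fle L, 7 lo L.
  The penult (syllable 6, fle) is light, so stress falls on the antepenult (syllable 5, ro).
  → primary stress on syllable 5.
Suffixed `lu.fer.tu.li.ro.fle.lo.dab.la` (9 syllables):
  Weights: 7 lo L, 8 dab L, 9 la L.
  The penult (syllable 8, dab) is light, so stress falls on the antepenult (syllable 7, lo).
  → primary stress on syllable 7.

yes: 5→7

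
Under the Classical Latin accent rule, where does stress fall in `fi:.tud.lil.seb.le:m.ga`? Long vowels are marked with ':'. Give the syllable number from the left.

5

Classical Latin: stress the penult if heavy (long vowel or closed), else the antepenult.
Weights: 4 seb H, 5 le:m H, 6 ga L.
The penult (syllable 5, le:m) is heavy, so it takes stress.
Stress on syllable 5: fi:.tud.lil.seb.ˈle:m.ga.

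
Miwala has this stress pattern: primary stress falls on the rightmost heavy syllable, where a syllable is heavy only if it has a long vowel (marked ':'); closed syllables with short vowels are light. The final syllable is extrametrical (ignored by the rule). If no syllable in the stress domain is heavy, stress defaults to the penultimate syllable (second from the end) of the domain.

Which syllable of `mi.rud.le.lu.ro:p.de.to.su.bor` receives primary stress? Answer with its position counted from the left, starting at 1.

5

The final syllable (9, bor) is extrametrical; the stress domain is syllables 1–8.
Weights: 1 mi L, 2 rud L, 3 le L, 4 lu L, 5 ro:p H, 6 de L, 7 to L, 8 su L.
Heavy syllables in the domain: 5. The rightmost is syllable 5 (ro:p).
Primary stress: syllable 5 → mi.rud.le.lu.ˈro:p.de.to.su.bor.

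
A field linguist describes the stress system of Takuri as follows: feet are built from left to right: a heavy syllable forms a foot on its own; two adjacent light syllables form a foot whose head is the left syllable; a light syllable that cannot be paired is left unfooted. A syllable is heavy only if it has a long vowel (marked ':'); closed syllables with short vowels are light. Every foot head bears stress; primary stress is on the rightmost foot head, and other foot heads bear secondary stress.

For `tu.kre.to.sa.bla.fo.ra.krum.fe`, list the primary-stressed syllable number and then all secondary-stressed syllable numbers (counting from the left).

Weights: 1 tu L, 2 kre L, 3 to L, 4 sa L, 5 bla L, 6 fo L, 7 ra L, 8 krum L, 9 fe L.
Parse left to right (heavy = foot alone; LL = one foot; stranded L unfooted): (ˈtu.kre) (ˈto.sa) (ˈbla.fo) (ˈra.krum) fe.
Foot heads: 1, 3, 5, 7.
Primary stress on the rightmost head = syllable 7.
Secondary stress on 1, 3, 5: ˌtu.kre.ˌto.sa.ˌbla.fo.ˈra.krum.fe.

primary 7, secondary 1, 3, 5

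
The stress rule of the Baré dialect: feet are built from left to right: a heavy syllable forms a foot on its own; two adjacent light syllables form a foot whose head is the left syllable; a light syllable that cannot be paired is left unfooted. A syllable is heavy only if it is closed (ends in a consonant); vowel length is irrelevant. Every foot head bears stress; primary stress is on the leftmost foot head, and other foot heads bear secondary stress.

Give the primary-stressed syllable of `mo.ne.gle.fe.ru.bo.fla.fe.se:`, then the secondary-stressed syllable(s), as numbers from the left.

Weights: 1 mo L, 2 ne L, 3 gle L, 4 fe L, 5 ru L, 6 bo L, 7 fla L, 8 fe L, 9 se: L.
Parse left to right (heavy = foot alone; LL = one foot; stranded L unfooted): (ˈmo.ne) (ˈgle.fe) (ˈru.bo) (ˈfla.fe) se:.
Foot heads: 1, 3, 5, 7.
Primary stress on the leftmost head = syllable 1.
Secondary stress on 3, 5, 7: ˈmo.ne.ˌgle.fe.ˌru.bo.ˌfla.fe.se:.

primary 1, secondary 3, 5, 7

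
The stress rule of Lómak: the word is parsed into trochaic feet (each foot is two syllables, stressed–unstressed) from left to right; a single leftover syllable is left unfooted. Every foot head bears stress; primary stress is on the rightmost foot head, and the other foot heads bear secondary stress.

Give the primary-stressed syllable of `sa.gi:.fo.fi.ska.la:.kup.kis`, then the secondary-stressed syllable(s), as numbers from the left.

Parse left to right into trochaic (ˈσσ) feet: (ˈsa.gi:) (ˈfo.fi) (ˈska.la:) (ˈkup.kis).
Foot heads (stressed positions): 1, 3, 5, 7.
End Rule Rightmost: primary stress on the rightmost head = syllable 7.
Secondary stress on 1, 3, 5: ˌsa.gi:.ˌfo.fi.ˌska.la:.ˈkup.kis.

primary 7, secondary 1, 3, 5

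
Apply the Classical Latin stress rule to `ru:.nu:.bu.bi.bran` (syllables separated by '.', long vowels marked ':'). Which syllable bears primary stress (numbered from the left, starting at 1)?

Classical Latin: stress the penult if heavy (long vowel or closed), else the antepenult.
Weights: 3 bu L, 4 bi L, 5 bran H.
The penult (syllable 4, bi) is light, so stress falls on the antepenult (syllable 3, bu).
Stress on syllable 3: ru:.nu:.ˈbu.bi.bran.

3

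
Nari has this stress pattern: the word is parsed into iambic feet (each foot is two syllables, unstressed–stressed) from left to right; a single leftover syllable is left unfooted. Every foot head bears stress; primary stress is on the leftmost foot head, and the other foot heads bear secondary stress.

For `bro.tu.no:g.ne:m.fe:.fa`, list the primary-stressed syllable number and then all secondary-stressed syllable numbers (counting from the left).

primary 2, secondary 4, 6

Parse left to right into iambic (σˈσ) feet: (bro.ˈtu) (no:g.ˈne:m) (fe:.ˈfa).
Foot heads (stressed positions): 2, 4, 6.
End Rule Leftmost: primary stress on the leftmost head = syllable 2.
Secondary stress on 4, 6: bro.ˈtu.no:g.ˌne:m.fe:.ˌfa.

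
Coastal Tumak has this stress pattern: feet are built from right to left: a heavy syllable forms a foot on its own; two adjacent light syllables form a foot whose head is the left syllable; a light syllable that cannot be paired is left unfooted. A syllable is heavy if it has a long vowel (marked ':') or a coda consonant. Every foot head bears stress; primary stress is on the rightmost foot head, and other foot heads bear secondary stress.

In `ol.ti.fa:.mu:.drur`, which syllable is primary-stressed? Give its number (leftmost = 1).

Weights: 1 ol H, 2 ti L, 3 fa: H, 4 mu: H, 5 drur H.
Parse right to left (heavy = foot alone; LL = one foot; stranded L unfooted): (ˈol) ti (ˈfa:) (ˈmu:) (ˈdrur).
Foot heads: 1, 3, 4, 5.
Primary stress on the rightmost head = syllable 5.
Primary stress: syllable 5 → ol.ti.fa:.mu:.ˈdrur.

5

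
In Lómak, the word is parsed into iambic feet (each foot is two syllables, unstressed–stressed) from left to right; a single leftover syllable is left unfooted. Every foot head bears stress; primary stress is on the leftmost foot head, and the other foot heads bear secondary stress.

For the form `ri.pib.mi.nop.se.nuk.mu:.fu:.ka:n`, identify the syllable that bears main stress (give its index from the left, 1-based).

2

Parse left to right into iambic (σˈσ) feet: (ri.ˈpib) (mi.ˈnop) (se.ˈnuk) (mu:.ˈfu:) ka:n. Syllable 9 is left unfooted.
Foot heads (stressed positions): 2, 4, 6, 8.
End Rule Leftmost: primary stress on the leftmost head = syllable 2.
Primary stress: syllable 2 → ri.ˈpib.mi.nop.se.nuk.mu:.fu:.ka:n.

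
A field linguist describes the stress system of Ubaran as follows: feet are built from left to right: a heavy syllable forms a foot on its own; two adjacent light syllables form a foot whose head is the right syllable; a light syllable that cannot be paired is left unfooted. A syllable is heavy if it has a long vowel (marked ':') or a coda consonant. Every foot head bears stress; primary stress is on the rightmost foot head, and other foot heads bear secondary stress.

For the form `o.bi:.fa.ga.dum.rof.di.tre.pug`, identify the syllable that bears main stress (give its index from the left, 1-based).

Weights: 1 o L, 2 bi: H, 3 fa L, 4 ga L, 5 dum H, 6 rof H, 7 di L, 8 tre L, 9 pug H.
Parse left to right (heavy = foot alone; LL = one foot; stranded L unfooted): o (ˈbi:) (fa.ˈga) (ˈdum) (ˈrof) (di.ˈtre) (ˈpug).
Foot heads: 2, 4, 5, 6, 8, 9.
Primary stress on the rightmost head = syllable 9.
Primary stress: syllable 9 → o.bi:.fa.ga.dum.rof.di.tre.ˈpug.

9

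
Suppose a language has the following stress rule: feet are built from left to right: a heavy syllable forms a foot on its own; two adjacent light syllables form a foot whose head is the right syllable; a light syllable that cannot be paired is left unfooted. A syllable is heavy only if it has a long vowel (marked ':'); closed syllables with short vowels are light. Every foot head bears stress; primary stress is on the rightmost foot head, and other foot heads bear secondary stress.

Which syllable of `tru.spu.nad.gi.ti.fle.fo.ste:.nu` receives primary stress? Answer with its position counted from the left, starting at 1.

Weights: 1 tru L, 2 spu L, 3 nad L, 4 gi L, 5 ti L, 6 fle L, 7 fo L, 8 ste: H, 9 nu L.
Parse left to right (heavy = foot alone; LL = one foot; stranded L unfooted): (tru.ˈspu) (nad.ˈgi) (ti.ˈfle) fo (ˈste:) nu.
Foot heads: 2, 4, 6, 8.
Primary stress on the rightmost head = syllable 8.
Primary stress: syllable 8 → tru.spu.nad.gi.ti.fle.fo.ˈste:.nu.

8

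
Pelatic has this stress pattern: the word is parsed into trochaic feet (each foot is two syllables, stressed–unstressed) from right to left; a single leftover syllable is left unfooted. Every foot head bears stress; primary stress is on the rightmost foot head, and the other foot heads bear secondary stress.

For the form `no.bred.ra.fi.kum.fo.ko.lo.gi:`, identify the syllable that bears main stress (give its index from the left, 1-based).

8

Parse right to left into trochaic (ˈσσ) feet: no (ˈbred.ra) (ˈfi.kum) (ˈfo.ko) (ˈlo.gi:). Syllable 1 is left unfooted.
Foot heads (stressed positions): 2, 4, 6, 8.
End Rule Rightmost: primary stress on the rightmost head = syllable 8.
Primary stress: syllable 8 → no.bred.ra.fi.kum.fo.ko.ˈlo.gi:.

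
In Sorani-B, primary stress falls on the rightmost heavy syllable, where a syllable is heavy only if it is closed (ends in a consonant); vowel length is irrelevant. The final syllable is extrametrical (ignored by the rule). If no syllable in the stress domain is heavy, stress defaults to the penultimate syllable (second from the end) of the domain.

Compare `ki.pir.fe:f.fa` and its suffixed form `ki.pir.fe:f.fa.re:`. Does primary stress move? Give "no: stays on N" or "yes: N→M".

Base `ki.pir.fe:f.fa` (4 syllables):
  The final syllable (4, fa) is extrametrical; the stress domain is syllables 1–3.
  Weights: 1 ki L, 2 pir H, 3 fe:f H.
  Heavy syllables in the domain: 2, 3. The rightmost is syllable 3 (fe:f).
  → primary stress on syllable 3.
Suffixed `ki.pir.fe:f.fa.re:` (5 syllables):
  The final syllable (5, re:) is extrametrical; the stress domain is syllables 1–4.
  Weights: 1 ki L, 2 pir H, 3 fe:f H, 4 fa L.
  Heavy syllables in the domain: 2, 3. The rightmost is syllable 3 (fe:f).
  → primary stress on syllable 3.

no: stays on 3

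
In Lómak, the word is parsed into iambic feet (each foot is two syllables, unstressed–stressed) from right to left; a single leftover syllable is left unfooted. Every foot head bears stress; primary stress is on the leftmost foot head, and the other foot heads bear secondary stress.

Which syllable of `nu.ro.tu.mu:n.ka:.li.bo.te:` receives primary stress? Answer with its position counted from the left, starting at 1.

2

Parse right to left into iambic (σˈσ) feet: (nu.ˈro) (tu.ˈmu:n) (ka:.ˈli) (bo.ˈte:).
Foot heads (stressed positions): 2, 4, 6, 8.
End Rule Leftmost: primary stress on the leftmost head = syllable 2.
Primary stress: syllable 2 → nu.ˈro.tu.mu:n.ka:.li.bo.te:.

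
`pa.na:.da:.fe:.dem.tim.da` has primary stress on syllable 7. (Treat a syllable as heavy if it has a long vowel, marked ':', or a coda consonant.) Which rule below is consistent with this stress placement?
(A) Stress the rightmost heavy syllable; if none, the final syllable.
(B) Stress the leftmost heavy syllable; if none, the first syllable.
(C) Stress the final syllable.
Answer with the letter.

C

Rule A → syllable 6 (observed: 7).
Rule B → syllable 2 (observed: 7).
Rule C → syllable 7 ✓.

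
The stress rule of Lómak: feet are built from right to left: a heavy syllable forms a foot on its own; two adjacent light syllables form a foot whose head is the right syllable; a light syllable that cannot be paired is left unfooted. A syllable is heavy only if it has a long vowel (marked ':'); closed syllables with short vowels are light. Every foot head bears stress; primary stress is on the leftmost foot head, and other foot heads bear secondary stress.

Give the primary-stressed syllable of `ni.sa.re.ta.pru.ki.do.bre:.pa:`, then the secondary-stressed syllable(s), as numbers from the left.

Weights: 1 ni L, 2 sa L, 3 re L, 4 ta L, 5 pru L, 6 ki L, 7 do L, 8 bre: H, 9 pa: H.
Parse right to left (heavy = foot alone; LL = one foot; stranded L unfooted): ni (sa.ˈre) (ta.ˈpru) (ki.ˈdo) (ˈbre:) (ˈpa:).
Foot heads: 3, 5, 7, 8, 9.
Primary stress on the leftmost head = syllable 3.
Secondary stress on 5, 7, 8, 9: ni.sa.ˈre.ta.ˌpru.ki.ˌdo.ˌbre:.ˌpa:.

primary 3, secondary 5, 7, 8, 9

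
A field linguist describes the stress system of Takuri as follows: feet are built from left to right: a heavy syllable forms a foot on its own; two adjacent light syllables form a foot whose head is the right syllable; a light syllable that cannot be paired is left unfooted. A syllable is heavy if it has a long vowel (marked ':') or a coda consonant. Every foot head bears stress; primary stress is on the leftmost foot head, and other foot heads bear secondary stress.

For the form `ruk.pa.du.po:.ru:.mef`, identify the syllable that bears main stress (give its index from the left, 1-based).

1

Weights: 1 ruk H, 2 pa L, 3 du L, 4 po: H, 5 ru: H, 6 mef H.
Parse left to right (heavy = foot alone; LL = one foot; stranded L unfooted): (ˈruk) (pa.ˈdu) (ˈpo:) (ˈru:) (ˈmef).
Foot heads: 1, 3, 4, 5, 6.
Primary stress on the leftmost head = syllable 1.
Primary stress: syllable 1 → ˈruk.pa.du.po:.ru:.mef.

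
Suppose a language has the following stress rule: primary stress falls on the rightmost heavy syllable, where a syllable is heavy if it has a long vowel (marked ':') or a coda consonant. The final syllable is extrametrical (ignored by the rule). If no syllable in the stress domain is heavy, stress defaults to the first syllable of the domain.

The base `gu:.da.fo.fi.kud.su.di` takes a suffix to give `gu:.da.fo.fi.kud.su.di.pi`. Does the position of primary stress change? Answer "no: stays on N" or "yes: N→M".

Base `gu:.da.fo.fi.kud.su.di` (7 syllables):
  The final syllable (7, di) is extrametrical; the stress domain is syllables 1–6.
  Weights: 1 gu: H, 2 da L, 3 fo L, 4 fi L, 5 kud H, 6 su L.
  Heavy syllables in the domain: 1, 5. The rightmost is syllable 5 (kud).
  → primary stress on syllable 5.
Suffixed `gu:.da.fo.fi.kud.su.di.pi` (8 syllables):
  The final syllable (8, pi) is extrametrical; the stress domain is syllables 1–7.
  Weights: 1 gu: H, 2 da L, 3 fo L, 4 fi L, 5 kud H, 6 su L, 7 di L.
  Heavy syllables in the domain: 1, 5. The rightmost is syllable 5 (kud).
  → primary stress on syllable 5.

no: stays on 5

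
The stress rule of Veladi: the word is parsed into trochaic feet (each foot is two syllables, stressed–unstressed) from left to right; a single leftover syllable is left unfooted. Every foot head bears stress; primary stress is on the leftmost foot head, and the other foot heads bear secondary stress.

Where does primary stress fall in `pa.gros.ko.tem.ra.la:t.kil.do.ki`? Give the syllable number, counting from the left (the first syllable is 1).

Parse left to right into trochaic (ˈσσ) feet: (ˈpa.gros) (ˈko.tem) (ˈra.la:t) (ˈkil.do) ki. Syllable 9 is left unfooted.
Foot heads (stressed positions): 1, 3, 5, 7.
End Rule Leftmost: primary stress on the leftmost head = syllable 1.
Primary stress: syllable 1 → ˈpa.gros.ko.tem.ra.la:t.kil.do.ki.

1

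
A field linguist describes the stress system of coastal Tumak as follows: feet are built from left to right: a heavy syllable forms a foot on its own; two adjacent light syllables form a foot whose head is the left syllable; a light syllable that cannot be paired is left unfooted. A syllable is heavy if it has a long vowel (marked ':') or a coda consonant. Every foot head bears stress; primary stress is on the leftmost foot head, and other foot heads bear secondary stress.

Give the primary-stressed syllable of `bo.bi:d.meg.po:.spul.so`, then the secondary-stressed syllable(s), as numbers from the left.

Weights: 1 bo L, 2 bi:d H, 3 meg H, 4 po: H, 5 spul H, 6 so L.
Parse left to right (heavy = foot alone; LL = one foot; stranded L unfooted): bo (ˈbi:d) (ˈmeg) (ˈpo:) (ˈspul) so.
Foot heads: 2, 3, 4, 5.
Primary stress on the leftmost head = syllable 2.
Secondary stress on 3, 4, 5: bo.ˈbi:d.ˌmeg.ˌpo:.ˌspul.so.

primary 2, secondary 3, 4, 5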